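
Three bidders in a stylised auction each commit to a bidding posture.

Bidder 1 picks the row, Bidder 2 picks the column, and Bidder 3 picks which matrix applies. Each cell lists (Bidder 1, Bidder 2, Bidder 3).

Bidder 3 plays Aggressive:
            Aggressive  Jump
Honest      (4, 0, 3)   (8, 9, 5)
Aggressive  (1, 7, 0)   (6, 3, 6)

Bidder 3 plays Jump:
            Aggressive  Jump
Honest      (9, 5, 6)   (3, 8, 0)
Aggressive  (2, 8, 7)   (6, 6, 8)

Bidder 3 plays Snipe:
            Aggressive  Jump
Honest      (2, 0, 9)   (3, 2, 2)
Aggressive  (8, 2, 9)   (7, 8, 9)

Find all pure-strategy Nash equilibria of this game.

The pure Nash equilibria are (Honest, Jump, Aggressive) and (Aggressive, Jump, Snipe).

Bidder 1 against (Aggressive, Aggressive): payoffs 4, 1 → best response Honest.
Bidder 1 against (Aggressive, Jump): payoffs 9, 2 → best response Honest.
Bidder 1 against (Aggressive, Snipe): payoffs 2, 8 → best response Aggressive.
Bidder 1 against (Jump, Aggressive): payoffs 8, 6 → best response Honest.
Bidder 1 against (Jump, Jump): payoffs 3, 6 → best response Aggressive.
Bidder 1 against (Jump, Snipe): payoffs 3, 7 → best response Aggressive.
Bidder 2 against (Honest, Aggressive): payoffs 0, 9 → best response Jump.
Bidder 2 against (Honest, Jump): payoffs 5, 8 → best response Jump.
Bidder 2 against (Honest, Snipe): payoffs 0, 2 → best response Jump.
Bidder 2 against (Aggressive, Aggressive): payoffs 7, 3 → best response Aggressive.
Bidder 2 against (Aggressive, Jump): payoffs 8, 6 → best response Aggressive.
Bidder 2 against (Aggressive, Snipe): payoffs 2, 8 → best response Jump.
Bidder 3 against (Honest, Aggressive): payoffs 3, 6, 9 → best response Snipe.
Bidder 3 against (Honest, Jump): payoffs 5, 0, 2 → best response Aggressive.
Bidder 3 against (Aggressive, Aggressive): payoffs 0, 7, 9 → best response Snipe.
Bidder 3 against (Aggressive, Jump): payoffs 6, 8, 9 → best response Snipe.
Mutual best responses: (Honest, Jump, Aggressive); (Aggressive, Jump, Snipe).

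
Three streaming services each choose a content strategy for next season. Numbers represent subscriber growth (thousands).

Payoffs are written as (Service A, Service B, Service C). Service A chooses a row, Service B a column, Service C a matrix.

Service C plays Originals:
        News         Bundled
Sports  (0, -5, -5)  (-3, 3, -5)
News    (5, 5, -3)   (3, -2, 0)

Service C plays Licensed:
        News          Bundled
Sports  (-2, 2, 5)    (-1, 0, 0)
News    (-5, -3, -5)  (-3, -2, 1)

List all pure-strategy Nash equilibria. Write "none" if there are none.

The pure Nash equilibria are (Sports, News, Licensed); (News, News, Originals).

(Sports, News, Originals): Service A can switch to News (0 → 5). Not NE.
(Sports, News, Licensed): Service A gets -2, best alternative -5; Service B gets 2, best alternative 0; Service C gets 5, best alternative -5. No profitable deviation — NE.
(Sports, Bundled, Originals): Service A can switch to News (-3 → 3). Not NE.
(Sports, Bundled, Licensed): Service B can switch to News (0 → 2). Not NE.
(News, News, Originals): Service A gets 5, best alternative 0; Service B gets 5, best alternative -2; Service C gets -3, best alternative -5. No profitable deviation — NE.
(News, News, Licensed): Service A can switch to Sports (-5 → -2). Not NE.
(News, Bundled, Originals): Service B can switch to News (-2 → 5). Not NE.
(News, Bundled, Licensed): Service A can switch to Sports (-3 → -1). Not NE.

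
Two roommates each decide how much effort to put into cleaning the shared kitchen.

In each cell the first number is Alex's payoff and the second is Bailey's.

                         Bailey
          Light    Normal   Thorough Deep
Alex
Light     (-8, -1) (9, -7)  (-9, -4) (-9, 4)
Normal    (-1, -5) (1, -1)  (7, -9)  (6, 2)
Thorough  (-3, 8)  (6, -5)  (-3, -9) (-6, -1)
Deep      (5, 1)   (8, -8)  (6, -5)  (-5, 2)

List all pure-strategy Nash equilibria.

Pure NE: (Normal, Deep)

Alex against Light: payoffs -8, -1, -3, 5 → best response Deep.
Alex against Normal: payoffs 9, 1, 6, 8 → best response Light.
Alex against Thorough: payoffs -9, 7, -3, 6 → best response Normal.
Alex against Deep: payoffs -9, 6, -6, -5 → best response Normal.
Bailey against Light: payoffs -1, -7, -4, 4 → best response Deep.
Bailey against Normal: payoffs -5, -1, -9, 2 → best response Deep.
Bailey against Thorough: payoffs 8, -5, -9, -1 → best response Light.
Bailey against Deep: payoffs 1, -8, -5, 2 → best response Deep.
Mutual best responses: (Normal, Deep).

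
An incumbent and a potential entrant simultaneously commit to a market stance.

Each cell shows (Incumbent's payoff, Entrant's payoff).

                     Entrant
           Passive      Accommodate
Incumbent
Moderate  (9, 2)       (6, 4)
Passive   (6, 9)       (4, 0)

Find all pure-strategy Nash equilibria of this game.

The unique pure-strategy Nash equilibrium is (Moderate, Accommodate).

(Moderate, Passive): Entrant can switch to Accommodate (2 → 4). Not NE.
(Moderate, Accommodate): Incumbent gets 6, best alternative 4; Entrant gets 4, best alternative 2. No profitable deviation — NE.
(Passive, Passive): Incumbent can switch to Moderate (6 → 9). Not NE.
(Passive, Accommodate): Incumbent can switch to Moderate (4 → 6). Not NE.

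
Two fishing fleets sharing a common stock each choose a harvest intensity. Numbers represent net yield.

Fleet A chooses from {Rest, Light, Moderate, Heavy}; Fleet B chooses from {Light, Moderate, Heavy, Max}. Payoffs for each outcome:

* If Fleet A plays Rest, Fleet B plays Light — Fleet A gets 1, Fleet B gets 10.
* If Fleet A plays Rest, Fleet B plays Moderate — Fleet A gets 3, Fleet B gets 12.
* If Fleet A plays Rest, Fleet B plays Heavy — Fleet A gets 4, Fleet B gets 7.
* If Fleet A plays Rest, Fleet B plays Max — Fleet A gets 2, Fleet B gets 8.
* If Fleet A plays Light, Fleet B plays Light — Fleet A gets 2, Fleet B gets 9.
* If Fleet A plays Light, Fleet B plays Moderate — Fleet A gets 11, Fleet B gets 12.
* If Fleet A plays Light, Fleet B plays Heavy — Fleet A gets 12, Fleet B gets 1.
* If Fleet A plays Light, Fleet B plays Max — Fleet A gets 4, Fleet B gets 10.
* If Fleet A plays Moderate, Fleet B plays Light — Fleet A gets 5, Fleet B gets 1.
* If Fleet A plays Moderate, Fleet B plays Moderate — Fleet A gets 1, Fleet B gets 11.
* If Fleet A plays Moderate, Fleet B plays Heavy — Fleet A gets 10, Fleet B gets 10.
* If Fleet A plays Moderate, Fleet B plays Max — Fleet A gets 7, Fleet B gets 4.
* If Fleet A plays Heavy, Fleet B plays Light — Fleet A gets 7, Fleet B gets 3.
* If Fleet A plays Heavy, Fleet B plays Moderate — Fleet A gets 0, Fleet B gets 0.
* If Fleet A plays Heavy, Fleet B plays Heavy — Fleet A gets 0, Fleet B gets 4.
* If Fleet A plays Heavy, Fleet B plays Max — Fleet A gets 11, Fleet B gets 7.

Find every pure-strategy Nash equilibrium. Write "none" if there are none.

For each strategy profile, look for a profitable unilateral deviation.
(Rest, Light): Fleet A can switch to Light (1 → 2). Not NE.
(Rest, Moderate): Fleet A can switch to Light (3 → 11). Not NE.
(Rest, Heavy): Fleet A can switch to Light (4 → 12). Not NE.
(Rest, Max): Fleet A can switch to Light (2 → 4). Not NE.
(Light, Light): Fleet A can switch to Moderate (2 → 5). Not NE.
(Light, Moderate): Fleet A gets 11, best alternative 3; Fleet B gets 12, best alternative 10. No profitable deviation — NE.
(Light, Heavy): Fleet B can switch to Light (1 → 9). Not NE.
(Heavy, Max): Fleet A gets 11, best alternative 7; Fleet B gets 7, best alternative 4. No profitable deviation — NE.
(The remaining 8 profiles each have a profitable deviation by the same check.)

Pure-strategy Nash equilibria: (Light, Moderate), (Heavy, Max)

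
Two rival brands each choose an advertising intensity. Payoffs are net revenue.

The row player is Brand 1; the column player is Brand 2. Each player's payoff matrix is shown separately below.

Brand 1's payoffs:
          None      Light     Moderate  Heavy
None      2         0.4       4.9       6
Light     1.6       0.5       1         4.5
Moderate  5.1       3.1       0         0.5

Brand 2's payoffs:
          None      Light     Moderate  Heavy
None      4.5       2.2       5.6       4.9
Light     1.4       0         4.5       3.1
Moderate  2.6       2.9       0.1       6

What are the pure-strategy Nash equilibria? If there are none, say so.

For each player, find the best response to each opponent profile; mutual best responses are the pure NE.
Brand 1 against None: payoffs 2, 1.6, 5.1 → best response Moderate.
Brand 1 against Light: payoffs 0.4, 0.5, 3.1 → best response Moderate.
Brand 1 against Moderate: payoffs 4.9, 1, 0 → best response None.
Brand 1 against Heavy: payoffs 6, 4.5, 0.5 → best response None.
Brand 2 against None: payoffs 4.5, 2.2, 5.6, 4.9 → best response Moderate.
Brand 2 against Light: payoffs 1.4, 0, 4.5, 3.1 → best response Moderate.
Brand 2 against Moderate: payoffs 2.6, 2.9, 0.1, 6 → best response Heavy.
Mutual best responses: (None, Moderate).

Pure NE: (None, Moderate)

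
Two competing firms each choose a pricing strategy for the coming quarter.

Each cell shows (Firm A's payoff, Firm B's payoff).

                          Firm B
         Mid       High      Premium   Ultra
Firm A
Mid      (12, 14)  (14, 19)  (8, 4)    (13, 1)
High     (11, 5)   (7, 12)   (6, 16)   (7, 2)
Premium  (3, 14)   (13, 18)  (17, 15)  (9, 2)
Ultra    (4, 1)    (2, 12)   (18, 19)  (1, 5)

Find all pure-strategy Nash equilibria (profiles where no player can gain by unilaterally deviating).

(Mid, Mid): Firm B can switch to High (14 → 19). Not NE.
(Mid, High): Firm A gets 14, best alternative 13; Firm B gets 19, best alternative 14. No profitable deviation — NE.
(Mid, Premium): Firm A can switch to Premium (8 → 17). Not NE.
(Mid, Ultra): Firm B can switch to Mid (1 → 14). Not NE.
(High, Mid): Firm A can switch to Mid (11 → 12). Not NE.
(High, High): Firm A can switch to Mid (7 → 14). Not NE.
(High, Premium): Firm A can switch to Mid (6 → 8). Not NE.
(Ultra, Premium): Firm A gets 18, best alternative 17; Firm B gets 19, best alternative 12. No profitable deviation — NE.
(The remaining 8 profiles each have a profitable deviation by the same check.)

The pure Nash equilibria are (Mid, High), (Ultra, Premium).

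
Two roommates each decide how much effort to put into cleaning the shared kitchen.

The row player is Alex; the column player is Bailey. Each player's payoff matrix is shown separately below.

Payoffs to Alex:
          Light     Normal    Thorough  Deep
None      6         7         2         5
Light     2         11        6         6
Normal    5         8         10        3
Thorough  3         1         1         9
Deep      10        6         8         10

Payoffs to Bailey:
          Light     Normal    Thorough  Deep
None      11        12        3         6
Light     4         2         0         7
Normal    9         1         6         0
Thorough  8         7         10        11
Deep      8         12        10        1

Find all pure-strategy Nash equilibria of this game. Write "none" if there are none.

Mark each player's best response to every combination of opponents' strategies; a profile where every player is best-responding is a pure Nash equilibrium.
Alex against Light: payoffs 6, 2, 5, 3, 10 → best response Deep.
Alex against Normal: payoffs 7, 11, 8, 1, 6 → best response Light.
Alex against Thorough: payoffs 2, 6, 10, 1, 8 → best response Normal.
Alex against Deep: payoffs 5, 6, 3, 9, 10 → best response Deep.
Bailey against None: payoffs 11, 12, 3, 6 → best response Normal.
Bailey against Light: payoffs 4, 2, 0, 7 → best response Deep.
Bailey against Normal: payoffs 9, 1, 6, 0 → best response Light.
Bailey against Thorough: payoffs 8, 7, 10, 11 → best response Deep.
Bailey against Deep: payoffs 8, 12, 10, 1 → best response Normal.
No profile is a mutual best response for all players.

none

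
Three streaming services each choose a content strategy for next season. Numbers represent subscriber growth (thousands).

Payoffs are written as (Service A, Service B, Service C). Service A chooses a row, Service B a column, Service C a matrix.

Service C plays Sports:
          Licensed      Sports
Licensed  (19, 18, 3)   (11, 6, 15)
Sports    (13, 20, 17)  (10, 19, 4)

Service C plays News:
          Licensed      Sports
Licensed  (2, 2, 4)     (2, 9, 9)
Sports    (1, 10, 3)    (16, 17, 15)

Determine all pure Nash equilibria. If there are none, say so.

The unique pure-strategy Nash equilibrium is (Sports, Sports, News).

Service A against (Licensed, Sports): payoffs 19, 13 → best response Licensed.
Service A against (Licensed, News): payoffs 2, 1 → best response Licensed.
Service A against (Sports, Sports): payoffs 11, 10 → best response Licensed.
Service A against (Sports, News): payoffs 2, 16 → best response Sports.
Service B against (Licensed, Sports): payoffs 18, 6 → best response Licensed.
Service B against (Licensed, News): payoffs 2, 9 → best response Sports.
Service B against (Sports, Sports): payoffs 20, 19 → best response Licensed.
Service B against (Sports, News): payoffs 10, 17 → best response Sports.
Service C against (Licensed, Licensed): payoffs 3, 4 → best response News.
Service C against (Licensed, Sports): payoffs 15, 9 → best response Sports.
Service C against (Sports, Licensed): payoffs 17, 3 → best response Sports.
Service C against (Sports, Sports): payoffs 4, 15 → best response News.
Mutual best responses: (Sports, Sports, News).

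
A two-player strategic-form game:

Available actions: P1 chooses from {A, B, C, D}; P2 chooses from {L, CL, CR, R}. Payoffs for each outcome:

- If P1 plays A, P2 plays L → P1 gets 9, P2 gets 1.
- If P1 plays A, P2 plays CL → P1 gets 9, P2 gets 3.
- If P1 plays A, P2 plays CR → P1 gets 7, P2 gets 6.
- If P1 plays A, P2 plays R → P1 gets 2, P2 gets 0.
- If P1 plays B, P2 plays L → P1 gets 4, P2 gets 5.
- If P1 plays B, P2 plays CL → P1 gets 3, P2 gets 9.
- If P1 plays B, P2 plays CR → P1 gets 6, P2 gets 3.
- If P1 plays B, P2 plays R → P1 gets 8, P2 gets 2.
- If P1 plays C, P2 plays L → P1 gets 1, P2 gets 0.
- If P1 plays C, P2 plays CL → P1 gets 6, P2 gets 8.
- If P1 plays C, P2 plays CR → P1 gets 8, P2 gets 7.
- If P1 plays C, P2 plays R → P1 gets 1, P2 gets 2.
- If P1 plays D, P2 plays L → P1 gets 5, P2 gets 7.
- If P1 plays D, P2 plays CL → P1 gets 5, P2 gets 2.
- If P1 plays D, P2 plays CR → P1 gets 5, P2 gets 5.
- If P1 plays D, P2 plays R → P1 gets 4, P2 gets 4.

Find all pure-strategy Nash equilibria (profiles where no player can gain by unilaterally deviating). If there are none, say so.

none

(A, L): P2 can switch to CL (1 → 3). Not NE.
(A, CL): P2 can switch to CR (3 → 6). Not NE.
(A, CR): P1 can switch to C (7 → 8). Not NE.
(A, R): P1 can switch to B (2 → 8). Not NE.
(B, L): P1 can switch to A (4 → 9). Not NE.
(B, CL): P1 can switch to A (3 → 9). Not NE.
(B, CR): P1 can switch to A (6 → 7). Not NE.
(B, R): P2 can switch to L (2 → 5). Not NE.
(C, L): P1 can switch to A (1 → 9). Not NE.
(C, CL): P1 can switch to A (6 → 9). Not NE.
(The remaining 6 profiles each have a profitable deviation by the same check.)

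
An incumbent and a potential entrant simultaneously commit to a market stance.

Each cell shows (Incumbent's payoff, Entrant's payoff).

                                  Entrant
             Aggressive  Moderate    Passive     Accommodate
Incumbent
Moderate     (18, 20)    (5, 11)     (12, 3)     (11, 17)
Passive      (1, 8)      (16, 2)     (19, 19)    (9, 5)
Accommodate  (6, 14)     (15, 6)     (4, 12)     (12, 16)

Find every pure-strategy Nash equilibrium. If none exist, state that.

Mark each player's best response to every combination of opponents' strategies; a profile where every player is best-responding is a pure Nash equilibrium.
Incumbent against Aggressive: payoffs 18, 1, 6 → best response Moderate.
Incumbent against Moderate: payoffs 5, 16, 15 → best response Passive.
Incumbent against Passive: payoffs 12, 19, 4 → best response Passive.
Incumbent against Accommodate: payoffs 11, 9, 12 → best response Accommodate.
Entrant against Moderate: payoffs 20, 11, 3, 17 → best response Aggressive.
Entrant against Passive: payoffs 8, 2, 19, 5 → best response Passive.
Entrant against Accommodate: payoffs 14, 6, 12, 16 → best response Accommodate.
Mutual best responses: (Moderate, Aggressive); (Passive, Passive); (Accommodate, Accommodate).

The pure Nash equilibria are (Moderate, Aggressive); (Passive, Passive); (Accommodate, Accommodate).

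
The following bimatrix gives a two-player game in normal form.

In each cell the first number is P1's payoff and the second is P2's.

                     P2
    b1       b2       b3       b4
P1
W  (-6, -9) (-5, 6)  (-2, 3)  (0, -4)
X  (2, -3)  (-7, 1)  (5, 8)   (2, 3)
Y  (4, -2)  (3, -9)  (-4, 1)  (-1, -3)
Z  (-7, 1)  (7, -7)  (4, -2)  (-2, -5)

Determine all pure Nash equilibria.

Pure NE: (X, b3)

Check each profile: it is a Nash equilibrium iff no player can strictly gain by switching unilaterally.
(W, b1): P1 can switch to X (-6 → 2). Not NE.
(W, b2): P1 can switch to Y (-5 → 3). Not NE.
(W, b3): P1 can switch to X (-2 → 5). Not NE.
(W, b4): P1 can switch to X (0 → 2). Not NE.
(X, b1): P1 can switch to Y (2 → 4). Not NE.
(X, b2): P1 can switch to W (-7 → -5). Not NE.
(X, b3): P1 gets 5, best alternative 4; P2 gets 8, best alternative 3. No profitable deviation — NE.
(The remaining 9 profiles each have a profitable deviation by the same check.)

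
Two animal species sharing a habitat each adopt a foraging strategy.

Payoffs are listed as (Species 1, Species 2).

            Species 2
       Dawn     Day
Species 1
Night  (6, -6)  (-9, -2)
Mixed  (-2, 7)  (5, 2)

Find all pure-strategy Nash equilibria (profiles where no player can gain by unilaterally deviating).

Check each profile: it is a Nash equilibrium iff no player can strictly gain by switching unilaterally.
(Night, Dawn): Species 2 can switch to Day (-6 → -2). Not NE.
(Night, Day): Species 1 can switch to Mixed (-9 → 5). Not NE.
(Mixed, Dawn): Species 1 can switch to Night (-2 → 6). Not NE.
(Mixed, Day): Species 2 can switch to Dawn (2 → 7). Not NE.

There is no pure-strategy Nash equilibrium.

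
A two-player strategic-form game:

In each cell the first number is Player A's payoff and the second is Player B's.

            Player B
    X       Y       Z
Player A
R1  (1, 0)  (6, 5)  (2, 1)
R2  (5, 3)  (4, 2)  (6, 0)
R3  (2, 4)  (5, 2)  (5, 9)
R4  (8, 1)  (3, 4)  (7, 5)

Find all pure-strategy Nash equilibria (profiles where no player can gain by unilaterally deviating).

Player A against X: payoffs 1, 5, 2, 8 → best response R4.
Player A against Y: payoffs 6, 4, 5, 3 → best response R1.
Player A against Z: payoffs 2, 6, 5, 7 → best response R4.
Player B against R1: payoffs 0, 5, 1 → best response Y.
Player B against R2: payoffs 3, 2, 0 → best response X.
Player B against R3: payoffs 4, 2, 9 → best response Z.
Player B against R4: payoffs 1, 4, 5 → best response Z.
Mutual best responses: (R1, Y); (R4, Z).

The pure Nash equilibria are (R1, Y); (R4, Z).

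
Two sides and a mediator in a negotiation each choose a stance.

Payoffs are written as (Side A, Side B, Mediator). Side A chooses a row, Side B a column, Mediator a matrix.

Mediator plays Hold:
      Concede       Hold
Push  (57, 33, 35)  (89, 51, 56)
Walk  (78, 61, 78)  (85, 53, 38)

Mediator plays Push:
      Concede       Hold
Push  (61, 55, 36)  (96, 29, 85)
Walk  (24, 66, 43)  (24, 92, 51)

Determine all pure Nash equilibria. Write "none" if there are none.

For each player, find the best response to each opponent profile; mutual best responses are the pure NE.
Side A against (Concede, Hold): payoffs 57, 78 → best response Walk.
Side A against (Concede, Push): payoffs 61, 24 → best response Push.
Side A against (Hold, Hold): payoffs 89, 85 → best response Push.
Side A against (Hold, Push): payoffs 96, 24 → best response Push.
Side B against (Push, Hold): payoffs 33, 51 → best response Hold.
Side B against (Push, Push): payoffs 55, 29 → best response Concede.
Side B against (Walk, Hold): payoffs 61, 53 → best response Concede.
Side B against (Walk, Push): payoffs 66, 92 → best response Hold.
Mediator against (Push, Concede): payoffs 35, 36 → best response Push.
Mediator against (Push, Hold): payoffs 56, 85 → best response Push.
Mediator against (Walk, Concede): payoffs 78, 43 → best response Hold.
Mediator against (Walk, Hold): payoffs 38, 51 → best response Push.
Mutual best responses: (Push, Concede, Push); (Walk, Concede, Hold).

(Push, Concede, Push) and (Walk, Concede, Hold)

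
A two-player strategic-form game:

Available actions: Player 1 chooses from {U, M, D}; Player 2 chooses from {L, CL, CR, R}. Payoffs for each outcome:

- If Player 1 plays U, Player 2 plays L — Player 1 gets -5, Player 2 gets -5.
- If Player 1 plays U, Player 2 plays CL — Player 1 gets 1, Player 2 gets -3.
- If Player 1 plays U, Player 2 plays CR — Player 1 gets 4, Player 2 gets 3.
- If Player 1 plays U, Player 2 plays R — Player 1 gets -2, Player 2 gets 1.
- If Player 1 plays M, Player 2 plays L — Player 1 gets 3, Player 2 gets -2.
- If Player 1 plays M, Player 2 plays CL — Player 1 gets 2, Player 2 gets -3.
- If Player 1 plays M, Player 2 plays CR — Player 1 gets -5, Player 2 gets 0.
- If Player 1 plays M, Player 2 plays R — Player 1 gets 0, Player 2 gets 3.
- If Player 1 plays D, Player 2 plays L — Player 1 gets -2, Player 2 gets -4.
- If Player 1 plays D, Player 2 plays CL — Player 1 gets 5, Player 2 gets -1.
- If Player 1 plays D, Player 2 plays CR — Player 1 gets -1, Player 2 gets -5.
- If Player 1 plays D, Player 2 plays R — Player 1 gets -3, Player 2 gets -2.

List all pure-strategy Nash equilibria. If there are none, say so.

The pure Nash equilibria are (U, CR), (M, R), (D, CL).

Mark each player's best response to every combination of opponents' strategies; a profile where every player is best-responding is a pure Nash equilibrium.
Player 1 against L: payoffs -5, 3, -2 → best response M.
Player 1 against CL: payoffs 1, 2, 5 → best response D.
Player 1 against CR: payoffs 4, -5, -1 → best response U.
Player 1 against R: payoffs -2, 0, -3 → best response M.
Player 2 against U: payoffs -5, -3, 3, 1 → best response CR.
Player 2 against M: payoffs -2, -3, 0, 3 → best response R.
Player 2 against D: payoffs -4, -1, -5, -2 → best response CL.
Mutual best responses: (U, CR); (M, R); (D, CL).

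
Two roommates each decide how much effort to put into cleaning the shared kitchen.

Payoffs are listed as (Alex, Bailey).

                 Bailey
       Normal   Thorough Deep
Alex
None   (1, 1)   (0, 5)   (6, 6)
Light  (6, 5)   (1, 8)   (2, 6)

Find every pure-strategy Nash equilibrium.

The pure Nash equilibria are (None, Deep); (Light, Thorough).

For each strategy profile, look for a profitable unilateral deviation.
(None, Normal): Alex can switch to Light (1 → 6). Not NE.
(None, Thorough): Alex can switch to Light (0 → 1). Not NE.
(None, Deep): Alex gets 6, best alternative 2; Bailey gets 6, best alternative 5. No profitable deviation — NE.
(Light, Normal): Bailey can switch to Thorough (5 → 8). Not NE.
(Light, Thorough): Alex gets 1, best alternative 0; Bailey gets 8, best alternative 6. No profitable deviation — NE.
(Light, Deep): Alex can switch to None (2 → 6). Not NE.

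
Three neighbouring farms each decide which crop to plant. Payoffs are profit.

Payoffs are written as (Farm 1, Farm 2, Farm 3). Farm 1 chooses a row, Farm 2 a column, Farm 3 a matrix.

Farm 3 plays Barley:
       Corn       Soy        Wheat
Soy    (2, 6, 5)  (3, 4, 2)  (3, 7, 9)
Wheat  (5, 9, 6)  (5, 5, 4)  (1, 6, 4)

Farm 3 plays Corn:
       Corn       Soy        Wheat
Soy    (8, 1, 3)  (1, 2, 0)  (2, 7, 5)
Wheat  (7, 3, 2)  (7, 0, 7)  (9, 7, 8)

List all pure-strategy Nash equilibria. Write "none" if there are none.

Pure-strategy Nash equilibria: (Soy, Wheat, Barley), (Wheat, Corn, Barley), (Wheat, Wheat, Corn)

For each player, find the best response to each opponent profile; mutual best responses are the pure NE.
Farm 1 against (Corn, Barley): payoffs 2, 5 → best response Wheat.
Farm 1 against (Corn, Corn): payoffs 8, 7 → best response Soy.
Farm 1 against (Soy, Barley): payoffs 3, 5 → best response Wheat.
Farm 1 against (Soy, Corn): payoffs 1, 7 → best response Wheat.
Farm 1 against (Wheat, Barley): payoffs 3, 1 → best response Soy.
Farm 1 against (Wheat, Corn): payoffs 2, 9 → best response Wheat.
Farm 2 against (Soy, Barley): payoffs 6, 4, 7 → best response Wheat.
Farm 2 against (Soy, Corn): payoffs 1, 2, 7 → best response Wheat.
Farm 2 against (Wheat, Barley): payoffs 9, 5, 6 → best response Corn.
Farm 2 against (Wheat, Corn): payoffs 3, 0, 7 → best response Wheat.
Farm 3 against (Soy, Corn): payoffs 5, 3 → best response Barley.
Farm 3 against (Soy, Soy): payoffs 2, 0 → best response Barley.
Farm 3 against (Soy, Wheat): payoffs 9, 5 → best response Barley.
Farm 3 against (Wheat, Corn): payoffs 6, 2 → best response Barley.
Farm 3 against (Wheat, Soy): payoffs 4, 7 → best response Corn.
Farm 3 against (Wheat, Wheat): payoffs 4, 8 → best response Corn.
Mutual best responses: (Soy, Wheat, Barley); (Wheat, Corn, Barley); (Wheat, Wheat, Corn).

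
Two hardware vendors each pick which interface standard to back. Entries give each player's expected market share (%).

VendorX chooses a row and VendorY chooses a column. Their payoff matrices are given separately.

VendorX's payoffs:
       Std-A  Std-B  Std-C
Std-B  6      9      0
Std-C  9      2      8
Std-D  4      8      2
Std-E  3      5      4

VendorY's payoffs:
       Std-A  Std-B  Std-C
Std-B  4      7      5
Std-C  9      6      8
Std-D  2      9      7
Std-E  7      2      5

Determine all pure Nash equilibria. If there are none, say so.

VendorX against Std-A: payoffs 6, 9, 4, 3 → best response Std-C.
VendorX against Std-B: payoffs 9, 2, 8, 5 → best response Std-B.
VendorX against Std-C: payoffs 0, 8, 2, 4 → best response Std-C.
VendorY against Std-B: payoffs 4, 7, 5 → best response Std-B.
VendorY against Std-C: payoffs 9, 6, 8 → best response Std-A.
VendorY against Std-D: payoffs 2, 9, 7 → best response Std-B.
VendorY against Std-E: payoffs 7, 2, 5 → best response Std-A.
Mutual best responses: (Std-B, Std-B); (Std-C, Std-A).

(Std-B, Std-B) and (Std-C, Std-A)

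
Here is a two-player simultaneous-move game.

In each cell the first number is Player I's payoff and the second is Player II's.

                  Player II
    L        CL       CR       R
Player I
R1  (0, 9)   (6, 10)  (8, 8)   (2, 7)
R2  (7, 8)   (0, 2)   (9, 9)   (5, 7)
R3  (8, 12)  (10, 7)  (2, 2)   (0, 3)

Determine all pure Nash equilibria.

Check each profile: it is a Nash equilibrium iff no player can strictly gain by switching unilaterally.
(R1, L): Player I can switch to R2 (0 → 7). Not NE.
(R1, CL): Player I can switch to R3 (6 → 10). Not NE.
(R1, CR): Player I can switch to R2 (8 → 9). Not NE.
(R1, R): Player I can switch to R2 (2 → 5). Not NE.
(R2, L): Player I can switch to R3 (7 → 8). Not NE.
(R2, CL): Player I can switch to R1 (0 → 6). Not NE.
(R2, CR): Player I gets 9, best alternative 8; Player II gets 9, best alternative 8. No profitable deviation — NE.
(R3, L): Player I gets 8, best alternative 7; Player II gets 12, best alternative 7. No profitable deviation — NE.
(The remaining 4 profiles each have a profitable deviation by the same check.)

Pure-strategy Nash equilibria: (R2, CR); (R3, L)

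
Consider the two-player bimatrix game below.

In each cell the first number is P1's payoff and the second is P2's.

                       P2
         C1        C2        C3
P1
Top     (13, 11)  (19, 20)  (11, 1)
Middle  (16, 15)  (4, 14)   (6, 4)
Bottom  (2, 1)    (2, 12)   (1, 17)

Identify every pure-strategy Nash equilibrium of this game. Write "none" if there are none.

(Top, C2); (Middle, C1)

Check each profile: it is a Nash equilibrium iff no player can strictly gain by switching unilaterally.
(Top, C1): P1 can switch to Middle (13 → 16). Not NE.
(Top, C2): P1 gets 19, best alternative 4; P2 gets 20, best alternative 11. No profitable deviation — NE.
(Top, C3): P2 can switch to C1 (1 → 11). Not NE.
(Middle, C1): P1 gets 16, best alternative 13; P2 gets 15, best alternative 14. No profitable deviation — NE.
(Middle, C2): P1 can switch to Top (4 → 19). Not NE.
(Middle, C3): P1 can switch to Top (6 → 11). Not NE.
(Bottom, C1): P1 can switch to Top (2 → 13). Not NE.
(Bottom, C2): P1 can switch to Top (2 → 19). Not NE.
(Bottom, C3): P1 can switch to Top (1 → 11). Not NE.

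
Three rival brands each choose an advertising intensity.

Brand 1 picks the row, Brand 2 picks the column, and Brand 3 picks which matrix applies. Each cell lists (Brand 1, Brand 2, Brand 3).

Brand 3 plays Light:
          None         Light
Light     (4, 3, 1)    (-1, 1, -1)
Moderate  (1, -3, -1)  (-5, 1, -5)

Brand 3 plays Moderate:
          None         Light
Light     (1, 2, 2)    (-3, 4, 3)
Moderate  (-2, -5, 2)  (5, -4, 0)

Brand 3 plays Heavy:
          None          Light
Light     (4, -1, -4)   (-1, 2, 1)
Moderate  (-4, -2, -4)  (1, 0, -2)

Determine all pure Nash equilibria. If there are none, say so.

The unique pure-strategy Nash equilibrium is (Moderate, Light, Moderate).

For each player, find the best response to each opponent profile; mutual best responses are the pure NE.
Brand 1 against (None, Light): payoffs 4, 1 → best response Light.
Brand 1 against (None, Moderate): payoffs 1, -2 → best response Light.
Brand 1 against (None, Heavy): payoffs 4, -4 → best response Light.
Brand 1 against (Light, Light): payoffs -1, -5 → best response Light.
Brand 1 against (Light, Moderate): payoffs -3, 5 → best response Moderate.
Brand 1 against (Light, Heavy): payoffs -1, 1 → best response Moderate.
Brand 2 against (Light, Light): payoffs 3, 1 → best response None.
Brand 2 against (Light, Moderate): payoffs 2, 4 → best response Light.
Brand 2 against (Light, Heavy): payoffs -1, 2 → best response Light.
Brand 2 against (Moderate, Light): payoffs -3, 1 → best response Light.
Brand 2 against (Moderate, Moderate): payoffs -5, -4 → best response Light.
Brand 2 against (Moderate, Heavy): payoffs -2, 0 → best response Light.
Brand 3 against (Light, None): payoffs 1, 2, -4 → best response Moderate.
Brand 3 against (Light, Light): payoffs -1, 3, 1 → best response Moderate.
Brand 3 against (Moderate, None): payoffs -1, 2, -4 → best response Moderate.
Brand 3 against (Moderate, Light): payoffs -5, 0, -2 → best response Moderate.
Mutual best responses: (Moderate, Light, Moderate).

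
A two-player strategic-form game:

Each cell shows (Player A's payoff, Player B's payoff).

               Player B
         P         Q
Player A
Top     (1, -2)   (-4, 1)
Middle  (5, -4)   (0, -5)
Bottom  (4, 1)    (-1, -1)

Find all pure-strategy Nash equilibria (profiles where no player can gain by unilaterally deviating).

For each strategy profile, look for a profitable unilateral deviation.
(Top, P): Player A can switch to Middle (1 → 5). Not NE.
(Top, Q): Player A can switch to Middle (-4 → 0). Not NE.
(Middle, P): Player A gets 5, best alternative 4; Player B gets -4, best alternative -5. No profitable deviation — NE.
(Middle, Q): Player B can switch to P (-5 → -4). Not NE.
(Bottom, P): Player A can switch to Middle (4 → 5). Not NE.
(Bottom, Q): Player A can switch to Middle (-1 → 0). Not NE.

The unique pure-strategy Nash equilibrium is (Middle, P).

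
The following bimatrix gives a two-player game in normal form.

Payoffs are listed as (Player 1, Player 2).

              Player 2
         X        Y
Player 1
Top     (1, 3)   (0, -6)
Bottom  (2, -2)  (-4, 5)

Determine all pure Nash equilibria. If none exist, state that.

There is no pure-strategy Nash equilibrium.

Player 1 against X: payoffs 1, 2 → best response Bottom.
Player 1 against Y: payoffs 0, -4 → best response Top.
Player 2 against Top: payoffs 3, -6 → best response X.
Player 2 against Bottom: payoffs -2, 5 → best response Y.
No profile is a mutual best response for all players.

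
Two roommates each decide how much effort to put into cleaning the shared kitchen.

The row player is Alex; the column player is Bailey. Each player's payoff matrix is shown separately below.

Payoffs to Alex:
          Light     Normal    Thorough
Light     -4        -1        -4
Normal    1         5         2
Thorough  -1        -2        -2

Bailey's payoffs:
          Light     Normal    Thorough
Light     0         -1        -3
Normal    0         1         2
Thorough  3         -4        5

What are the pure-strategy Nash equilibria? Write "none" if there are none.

Pure NE: (Normal, Thorough)

Alex against Light: payoffs -4, 1, -1 → best response Normal.
Alex against Normal: payoffs -1, 5, -2 → best response Normal.
Alex against Thorough: payoffs -4, 2, -2 → best response Normal.
Bailey against Light: payoffs 0, -1, -3 → best response Light.
Bailey against Normal: payoffs 0, 1, 2 → best response Thorough.
Bailey against Thorough: payoffs 3, -4, 5 → best response Thorough.
Mutual best responses: (Normal, Thorough).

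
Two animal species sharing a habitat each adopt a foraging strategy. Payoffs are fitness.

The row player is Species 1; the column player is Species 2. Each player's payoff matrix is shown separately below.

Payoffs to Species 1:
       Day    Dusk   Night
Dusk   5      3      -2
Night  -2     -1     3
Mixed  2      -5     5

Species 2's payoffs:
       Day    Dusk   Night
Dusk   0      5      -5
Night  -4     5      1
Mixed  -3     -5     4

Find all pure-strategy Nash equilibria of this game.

(Dusk, Day): Species 2 can switch to Dusk (0 → 5). Not NE.
(Dusk, Dusk): Species 1 gets 3, best alternative -1; Species 2 gets 5, best alternative 0. No profitable deviation — NE.
(Dusk, Night): Species 1 can switch to Night (-2 → 3). Not NE.
(Night, Day): Species 1 can switch to Dusk (-2 → 5). Not NE.
(Night, Dusk): Species 1 can switch to Dusk (-1 → 3). Not NE.
(Night, Night): Species 1 can switch to Mixed (3 → 5). Not NE.
(Mixed, Day): Species 1 can switch to Dusk (2 → 5). Not NE.
(Mixed, Night): Species 1 gets 5, best alternative 3; Species 2 gets 4, best alternative -3. No profitable deviation — NE.
(The remaining 1 profile has a profitable deviation by the same check.)

Pure-strategy Nash equilibria: (Dusk, Dusk); (Mixed, Night)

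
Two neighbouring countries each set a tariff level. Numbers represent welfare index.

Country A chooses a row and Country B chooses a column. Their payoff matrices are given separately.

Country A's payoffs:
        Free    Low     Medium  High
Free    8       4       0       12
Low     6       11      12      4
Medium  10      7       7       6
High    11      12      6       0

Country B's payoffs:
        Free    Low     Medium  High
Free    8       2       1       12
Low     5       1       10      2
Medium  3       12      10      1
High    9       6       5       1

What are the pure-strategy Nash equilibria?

Pure-strategy Nash equilibria: (Free, High), (Low, Medium), (High, Free)

(Free, Free): Country A can switch to Medium (8 → 10). Not NE.
(Free, Low): Country A can switch to Low (4 → 11). Not NE.
(Free, Medium): Country A can switch to Low (0 → 12). Not NE.
(Free, High): Country A gets 12, best alternative 6; Country B gets 12, best alternative 8. No profitable deviation — NE.
(Low, Free): Country A can switch to Free (6 → 8). Not NE.
(Low, Low): Country A can switch to High (11 → 12). Not NE.
(Low, Medium): Country A gets 12, best alternative 7; Country B gets 10, best alternative 5. No profitable deviation — NE.
(Low, High): Country A can switch to Free (4 → 12). Not NE.
(Medium, Free): Country A can switch to High (10 → 11). Not NE.
(Medium, Low): Country A can switch to Low (7 → 11). Not NE.
(Medium, Medium): Country A can switch to Low (7 → 12). Not NE.
(Medium, High): Country A can switch to Free (6 → 12). Not NE.
(High, Free): Country A gets 11, best alternative 10; Country B gets 9, best alternative 6. No profitable deviation — NE.
(The remaining 3 profiles each have a profitable deviation by the same check.)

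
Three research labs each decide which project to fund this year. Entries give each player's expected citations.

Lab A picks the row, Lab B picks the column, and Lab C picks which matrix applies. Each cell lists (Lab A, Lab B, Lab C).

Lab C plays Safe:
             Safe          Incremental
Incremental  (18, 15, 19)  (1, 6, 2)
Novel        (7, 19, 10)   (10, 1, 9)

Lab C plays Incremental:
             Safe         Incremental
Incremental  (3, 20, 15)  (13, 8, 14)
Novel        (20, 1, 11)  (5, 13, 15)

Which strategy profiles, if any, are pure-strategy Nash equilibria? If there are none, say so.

(Incremental, Safe, Safe)

For each player, find the best response to each opponent profile; mutual best responses are the pure NE.
Lab A against (Safe, Safe): payoffs 18, 7 → best response Incremental.
Lab A against (Safe, Incremental): payoffs 3, 20 → best response Novel.
Lab A against (Incremental, Safe): payoffs 1, 10 → best response Novel.
Lab A against (Incremental, Incremental): payoffs 13, 5 → best response Incremental.
Lab B against (Incremental, Safe): payoffs 15, 6 → best response Safe.
Lab B against (Incremental, Incremental): payoffs 20, 8 → best response Safe.
Lab B against (Novel, Safe): payoffs 19, 1 → best response Safe.
Lab B against (Novel, Incremental): payoffs 1, 13 → best response Incremental.
Lab C against (Incremental, Safe): payoffs 19, 15 → best response Safe.
Lab C against (Incremental, Incremental): payoffs 2, 14 → best response Incremental.
Lab C against (Novel, Safe): payoffs 10, 11 → best response Incremental.
Lab C against (Novel, Incremental): payoffs 9, 15 → best response Incremental.
Mutual best responses: (Incremental, Safe, Safe).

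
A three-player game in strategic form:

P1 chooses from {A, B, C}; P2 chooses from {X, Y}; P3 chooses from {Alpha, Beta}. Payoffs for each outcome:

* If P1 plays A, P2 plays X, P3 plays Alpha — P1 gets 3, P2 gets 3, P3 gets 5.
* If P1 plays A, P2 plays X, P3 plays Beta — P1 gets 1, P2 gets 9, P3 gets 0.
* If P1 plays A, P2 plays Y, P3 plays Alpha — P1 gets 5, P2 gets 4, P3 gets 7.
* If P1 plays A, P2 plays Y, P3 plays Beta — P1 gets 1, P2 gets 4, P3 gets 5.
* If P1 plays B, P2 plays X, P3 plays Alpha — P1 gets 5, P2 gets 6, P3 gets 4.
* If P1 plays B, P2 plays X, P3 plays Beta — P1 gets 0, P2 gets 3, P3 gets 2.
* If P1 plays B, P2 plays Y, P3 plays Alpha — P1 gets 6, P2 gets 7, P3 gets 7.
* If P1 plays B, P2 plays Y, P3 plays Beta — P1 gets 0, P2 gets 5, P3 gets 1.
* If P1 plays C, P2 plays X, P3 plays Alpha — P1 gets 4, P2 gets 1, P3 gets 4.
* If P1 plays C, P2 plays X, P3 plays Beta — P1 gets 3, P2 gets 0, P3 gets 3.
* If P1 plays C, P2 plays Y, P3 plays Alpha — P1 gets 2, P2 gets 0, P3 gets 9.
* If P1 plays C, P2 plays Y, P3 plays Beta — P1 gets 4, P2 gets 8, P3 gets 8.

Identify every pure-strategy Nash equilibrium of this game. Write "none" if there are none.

(B, Y, Alpha)

(A, X, Alpha): P1 can switch to B (3 → 5). Not NE.
(A, X, Beta): P1 can switch to C (1 → 3). Not NE.
(A, Y, Alpha): P1 can switch to B (5 → 6). Not NE.
(A, Y, Beta): P1 can switch to C (1 → 4). Not NE.
(B, X, Alpha): P2 can switch to Y (6 → 7). Not NE.
(B, X, Beta): P1 can switch to A (0 → 1). Not NE.
(B, Y, Alpha): P1 gets 6, best alternative 5; P2 gets 7, best alternative 6; P3 gets 7, best alternative 1. No profitable deviation — NE.
(B, Y, Beta): P1 can switch to A (0 → 1). Not NE.
(C, X, Alpha): P1 can switch to B (4 → 5). Not NE.
(C, X, Beta): P2 can switch to Y (0 → 8). Not NE.
(C, Y, Alpha): P1 can switch to A (2 → 5). Not NE.
(The remaining 1 profile has a profitable deviation by the same check.)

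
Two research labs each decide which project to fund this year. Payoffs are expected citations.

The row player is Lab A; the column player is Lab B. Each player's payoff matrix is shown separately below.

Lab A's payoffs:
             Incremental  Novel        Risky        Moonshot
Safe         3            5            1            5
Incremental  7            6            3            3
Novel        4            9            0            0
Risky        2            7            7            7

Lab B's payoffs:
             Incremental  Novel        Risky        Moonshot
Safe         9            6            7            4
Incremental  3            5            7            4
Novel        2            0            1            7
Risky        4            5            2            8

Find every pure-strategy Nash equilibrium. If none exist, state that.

(Safe, Incremental): Lab A can switch to Incremental (3 → 7). Not NE.
(Safe, Novel): Lab A can switch to Incremental (5 → 6). Not NE.
(Safe, Risky): Lab A can switch to Incremental (1 → 3). Not NE.
(Safe, Moonshot): Lab A can switch to Risky (5 → 7). Not NE.
(Incremental, Incremental): Lab B can switch to Novel (3 → 5). Not NE.
(Incremental, Novel): Lab A can switch to Novel (6 → 9). Not NE.
(Incremental, Risky): Lab A can switch to Risky (3 → 7). Not NE.
(Incremental, Moonshot): Lab A can switch to Safe (3 → 5). Not NE.
(Novel, Incremental): Lab A can switch to Incremental (4 → 7). Not NE.
(Novel, Novel): Lab B can switch to Incremental (0 → 2). Not NE.
(Risky, Moonshot): Lab A gets 7, best alternative 5; Lab B gets 8, best alternative 5. No profitable deviation — NE.
(The remaining 5 profiles each have a profitable deviation by the same check.)

The unique pure-strategy Nash equilibrium is (Risky, Moonshot).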